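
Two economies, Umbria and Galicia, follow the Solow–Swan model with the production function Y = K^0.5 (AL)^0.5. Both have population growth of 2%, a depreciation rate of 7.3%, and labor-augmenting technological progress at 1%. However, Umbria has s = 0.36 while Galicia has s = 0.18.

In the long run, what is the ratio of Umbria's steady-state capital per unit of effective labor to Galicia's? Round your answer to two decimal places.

k*_U / k*_G ≈ 4.00

Steady-state k* = [s/(n + g + δ)]^(1/(1−α)), so the ratio is [ (s_U/(n + g + δ)_U) / (s_G/(n + g + δ)_G) ]^2.
s_U/(n + g + δ)_U = 0.36/0.103 = 3.4951; s_G/(n + g + δ)_G = 0.18/0.103 = 1.7476.
Ratio = (3.4951/1.7476)^2 = 1.9999^2 ≈ 3.9996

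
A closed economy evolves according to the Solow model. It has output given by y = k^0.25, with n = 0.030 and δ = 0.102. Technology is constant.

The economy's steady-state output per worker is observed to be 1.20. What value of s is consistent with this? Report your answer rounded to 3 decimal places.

At the steady state, Δk = 0, so s·k^α = (n + δ)·k.
Since y* = [s/(n + δ)]^(α/(1−α)), we have s/(n + δ) = (y*)^((1−α)/α) = 1.20^3 = 1.7280.
Therefore s = 1.7280 × (n + δ) = 1.7280 × 0.132 = 0.2281.

s ≈ 0.228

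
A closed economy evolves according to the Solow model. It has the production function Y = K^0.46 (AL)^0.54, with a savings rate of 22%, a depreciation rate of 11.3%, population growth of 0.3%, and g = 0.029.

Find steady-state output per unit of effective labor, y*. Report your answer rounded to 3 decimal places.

At the steady state, Δk = 0, so s·k^α = (n + g + δ)·k.
Rearranging, k^(1−α) = s / (n + g + δ).
k^0.54 = 0.22 / (0.003 + 0.029 + 0.113) = 0.22 / 0.145 = 1.5172
k* = 1.5172^(1/0.54) ≈ 2.1640
y* = (k*)^α = 2.1640^0.46 ≈ 1.4263

y* ≈ 1.426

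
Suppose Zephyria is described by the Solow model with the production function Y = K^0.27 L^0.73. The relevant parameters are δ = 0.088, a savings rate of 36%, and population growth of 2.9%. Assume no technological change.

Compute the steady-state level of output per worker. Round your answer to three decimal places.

y* ≈ 1.515

In steady state, investment equals break-even investment: s·k^α = (n + δ)·k.
Dividing both sides by k: k^(1−α) = s / (n + δ).
k^0.73 = 0.36 / (0.029 + 0.088) = 0.36 / 0.117 = 3.0769
k* = 3.0769^(1/0.73) ≈ 4.6628
y* = (k*)^α = 4.6628^0.27 ≈ 1.5154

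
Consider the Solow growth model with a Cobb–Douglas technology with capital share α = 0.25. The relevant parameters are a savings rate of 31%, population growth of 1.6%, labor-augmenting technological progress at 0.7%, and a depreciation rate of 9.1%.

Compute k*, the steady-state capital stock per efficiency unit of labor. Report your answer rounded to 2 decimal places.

Steady state requires s·f(k) = (n + g + δ)·k, i.e. s·k^α = (n + g + δ)·k.
Rearranging, k^(1−α) = s / (n + g + δ).
k^0.75 = 0.31 / (0.016 + 0.007 + 0.091) = 0.31 / 0.114 = 2.7193
k* = 2.7193^(1/0.75) ≈ 3.7956

k* ≈ 3.80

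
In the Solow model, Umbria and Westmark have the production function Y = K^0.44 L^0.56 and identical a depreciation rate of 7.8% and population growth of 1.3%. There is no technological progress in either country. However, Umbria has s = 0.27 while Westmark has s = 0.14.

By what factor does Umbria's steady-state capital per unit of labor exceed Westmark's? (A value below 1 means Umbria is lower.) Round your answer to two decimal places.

ratio ≈ 3.23

Steady-state k* = [s/(n + δ)]^(1/(1−α)), so the ratio is [ (s_U/(n + δ)_U) / (s_W/(n + δ)_W) ]^1.7857.
s_U/(n + δ)_U = 0.27/0.091 = 2.9670; s_W/(n + δ)_W = 0.14/0.091 = 1.5385.
Ratio = (2.9670/1.5385)^1.7857 = 1.9285^1.7857 ≈ 3.2308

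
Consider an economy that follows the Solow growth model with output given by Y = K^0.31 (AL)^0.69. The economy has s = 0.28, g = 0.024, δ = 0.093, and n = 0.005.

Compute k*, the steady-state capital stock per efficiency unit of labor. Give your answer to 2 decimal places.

In steady state, investment equals break-even investment: s·k^α = (n + g + δ)·k.
Dividing both sides by k: k^(1−α) = s / (n + g + δ).
k^0.69 = 0.28 / (0.005 + 0.024 + 0.093) = 0.28 / 0.122 = 2.2951
k* = 2.2951^(1/0.69) ≈ 3.3335

k* ≈ 3.33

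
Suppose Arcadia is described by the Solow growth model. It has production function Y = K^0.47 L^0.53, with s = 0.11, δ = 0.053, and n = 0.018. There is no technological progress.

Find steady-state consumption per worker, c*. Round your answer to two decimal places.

c* = 1.31

At the steady state, Δk = 0, so s·k^α = (n + δ)·k.
Rearranging, k^(1−α) = s / (n + δ).
k^0.53 = 0.11 / (0.018 + 0.053) = 0.11 / 0.071 = 1.5493
k* = 1.5493^(1/0.53) ≈ 2.2843
y* = (k*)^α = 2.2843^0.47 ≈ 1.4744
c* = (1 − s)·y* = (1 − 0.11) × 1.4744 ≈ 1.3122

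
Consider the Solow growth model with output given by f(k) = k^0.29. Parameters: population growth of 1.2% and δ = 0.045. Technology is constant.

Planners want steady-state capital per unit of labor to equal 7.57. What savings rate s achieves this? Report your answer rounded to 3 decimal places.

At the steady state, Δk = 0, so s·k^α = (n + δ)·k.
So s / (n + δ) = (k*)^(1−α) = 7.57^0.71 = 4.2088.
Therefore s = 4.2088 × (n + δ) = 4.2088 × 0.057 = 0.2399.

s ≈ 0.240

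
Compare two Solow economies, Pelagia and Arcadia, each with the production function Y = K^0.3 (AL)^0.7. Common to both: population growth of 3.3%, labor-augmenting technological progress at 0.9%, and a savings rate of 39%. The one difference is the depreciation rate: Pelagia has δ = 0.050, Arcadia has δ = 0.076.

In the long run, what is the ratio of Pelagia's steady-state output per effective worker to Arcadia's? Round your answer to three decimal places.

ratio ≈ 1.113

Steady-state y* = [s/(n + g + δ)]^(α/(1−α)), so the ratio is [ (s_P/(n + g + δ)_P) / (s_A/(n + g + δ)_A) ]^0.4286.
s_P/(n + g + δ)_P = 0.39/0.092 = 4.2391; s_A/(n + g + δ)_A = 0.39/0.118 = 3.3051.
Ratio = (4.2391/3.3051)^0.4286 = 1.2826^0.4286 ≈ 1.1126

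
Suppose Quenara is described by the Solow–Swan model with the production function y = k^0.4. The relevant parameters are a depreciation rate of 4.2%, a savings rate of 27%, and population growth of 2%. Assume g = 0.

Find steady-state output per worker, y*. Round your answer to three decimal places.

At the steady state, Δk = 0, so s·k^α = (n + δ)·k.
Rearranging, k^(1−α) = s / (n + δ).
k^0.6 = 0.27 / (0.020 + 0.042) = 0.27 / 0.062 = 4.3548
k* = 4.3548^(1/0.6) ≈ 11.6131
y* = (k*)^α = 11.6131^0.4 ≈ 2.6667

y* = 2.667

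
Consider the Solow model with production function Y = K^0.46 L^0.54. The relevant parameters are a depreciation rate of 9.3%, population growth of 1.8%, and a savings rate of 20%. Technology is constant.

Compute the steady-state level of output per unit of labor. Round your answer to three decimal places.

At the steady state, Δk = 0, so s·k^α = (n + δ)·k.
Dividing both sides by k: k^(1−α) = s / (n + δ).
k^0.54 = 0.20 / (0.018 + 0.093) = 0.20 / 0.111 = 1.8018
k* = 1.8018^(1/0.54) ≈ 2.9753
y* = (k*)^α = 2.9753^0.46 ≈ 1.6513

y* = 1.651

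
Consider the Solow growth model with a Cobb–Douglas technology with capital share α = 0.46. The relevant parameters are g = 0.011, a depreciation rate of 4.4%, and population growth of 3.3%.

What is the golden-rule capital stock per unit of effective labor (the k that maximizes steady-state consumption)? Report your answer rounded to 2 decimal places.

k_gold ≈ 21.39

The golden rule sets f'(k) = n + g + δ, i.e. α·k^(α−1) = n + g + δ.
So k^(1−α) = α / (n + g + δ) = 0.46 / 0.088 = 5.2273.
k_gold = 5.2273^(1/0.54) ≈ 21.3867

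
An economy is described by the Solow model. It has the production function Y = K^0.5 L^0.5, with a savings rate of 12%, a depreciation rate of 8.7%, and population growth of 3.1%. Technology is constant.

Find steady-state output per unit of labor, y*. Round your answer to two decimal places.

y* = 1.02

In steady state, investment equals break-even investment: s·k^α = (n + δ)·k.
Dividing both sides by k: k^(1−α) = s / (n + δ).
k^0.5 = 0.12 / (0.031 + 0.087) = 0.12 / 0.118 = 1.0169
k* = 1.0169^(1/0.5) ≈ 1.0341
y* = (k*)^α = 1.0341^0.5 ≈ 1.0169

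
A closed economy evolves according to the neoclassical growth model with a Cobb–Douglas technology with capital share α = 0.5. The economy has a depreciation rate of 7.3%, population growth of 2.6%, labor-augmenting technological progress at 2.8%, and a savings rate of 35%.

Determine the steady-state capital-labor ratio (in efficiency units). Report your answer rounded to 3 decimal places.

k* = 7.595

Steady state requires s·f(k) = (n + g + δ)·k, i.e. s·k^α = (n + g + δ)·k.
Rearranging, k^(1−α) = s / (n + g + δ).
k^0.5 = 0.35 / (0.026 + 0.028 + 0.073) = 0.35 / 0.127 = 2.7559
k* = 2.7559^(1/0.5) ≈ 7.5950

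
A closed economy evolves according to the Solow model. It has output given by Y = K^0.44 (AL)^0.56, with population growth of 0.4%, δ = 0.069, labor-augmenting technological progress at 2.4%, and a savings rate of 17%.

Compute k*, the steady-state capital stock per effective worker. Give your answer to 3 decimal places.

Steady state requires s·f(k) = (n + g + δ)·k, i.e. s·k^α = (n + g + δ)·k.
Dividing both sides by k: k^(1−α) = s / (n + g + δ).
k^0.56 = 0.17 / (0.004 + 0.024 + 0.069) = 0.17 / 0.097 = 1.7526
k* = 1.7526^(1/0.56) ≈ 2.7236

k* ≈ 2.724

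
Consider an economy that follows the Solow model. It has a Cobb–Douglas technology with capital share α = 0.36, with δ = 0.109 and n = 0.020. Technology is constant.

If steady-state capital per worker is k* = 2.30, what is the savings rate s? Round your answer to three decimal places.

s ≈ 0.220

At the steady state, Δk = 0, so s·k^α = (n + δ)·k.
So s / (n + δ) = (k*)^(1−α) = 2.30^0.64 = 1.7041.
Therefore s = 1.7041 × (n + δ) = 1.7041 × 0.129 = 0.2198.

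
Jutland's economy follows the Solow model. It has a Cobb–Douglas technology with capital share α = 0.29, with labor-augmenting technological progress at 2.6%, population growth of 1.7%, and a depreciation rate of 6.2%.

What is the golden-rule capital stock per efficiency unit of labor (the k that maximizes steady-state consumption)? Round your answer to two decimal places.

k_gold ≈ 4.18

The golden rule sets f'(k) = n + g + δ, i.e. α·k^(α−1) = n + g + δ.
So k^(1−α) = α / (n + g + δ) = 0.29 / 0.105 = 2.7619.
k_gold = 2.7619^(1/0.71) ≈ 4.1823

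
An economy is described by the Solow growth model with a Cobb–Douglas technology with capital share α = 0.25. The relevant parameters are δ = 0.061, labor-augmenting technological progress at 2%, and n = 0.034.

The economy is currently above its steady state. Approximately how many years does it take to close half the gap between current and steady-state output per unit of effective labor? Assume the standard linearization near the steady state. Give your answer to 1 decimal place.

Near the steady state the convergence rate is λ = (1 − α)(n + g + δ).
λ = (1 − 0.25) × 0.115 = 0.75 × 0.115 = 0.08625
Half-life = ln 2 / λ = 0.6931 / 0.08625 ≈ 8.04 years

half-life ≈ 8.0 years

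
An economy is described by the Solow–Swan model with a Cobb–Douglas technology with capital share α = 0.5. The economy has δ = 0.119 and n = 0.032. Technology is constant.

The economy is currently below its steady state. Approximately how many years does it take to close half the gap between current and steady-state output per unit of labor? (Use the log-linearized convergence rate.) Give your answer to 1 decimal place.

about 9.2 years

Near the steady state the convergence rate is λ = (1 − α)(n + δ).
λ = (1 − 0.5) × 0.151 = 0.5 × 0.151 = 0.0755
Half-life = ln 2 / λ = 0.6931 / 0.0755 ≈ 9.18 years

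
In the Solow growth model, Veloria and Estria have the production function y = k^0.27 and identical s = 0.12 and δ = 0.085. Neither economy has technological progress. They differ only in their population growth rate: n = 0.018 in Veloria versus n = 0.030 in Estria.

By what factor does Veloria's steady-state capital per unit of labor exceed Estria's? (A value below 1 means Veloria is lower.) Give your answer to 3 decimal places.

Steady-state k* = [s/(n + δ)]^(1/(1−α)), so the ratio is [ (s_V/(n + δ)_V) / (s_E/(n + δ)_E) ]^1.3699.
s_V/(n + δ)_V = 0.12/0.103 = 1.1650; s_E/(n + δ)_E = 0.12/0.115 = 1.0435.
Ratio = (1.1650/1.0435)^1.3699 = 1.1164^1.3699 ≈ 1.1628

ratio ≈ 1.163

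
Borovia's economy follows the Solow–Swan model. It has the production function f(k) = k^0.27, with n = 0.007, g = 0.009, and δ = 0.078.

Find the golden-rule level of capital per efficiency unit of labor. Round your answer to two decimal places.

The golden rule sets f'(k) = n + g + δ, i.e. α·k^(α−1) = n + g + δ.
So k^(1−α) = α / (n + g + δ) = 0.27 / 0.094 = 2.8723.
k_gold = 2.8723^(1/0.73) ≈ 4.2434

k_gold ≈ 4.24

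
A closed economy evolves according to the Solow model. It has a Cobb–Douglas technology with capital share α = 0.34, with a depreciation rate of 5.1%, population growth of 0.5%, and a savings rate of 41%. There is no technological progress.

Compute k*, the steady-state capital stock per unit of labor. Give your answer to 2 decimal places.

k* ≈ 20.42

Steady state requires s·f(k) = (n + δ)·k, i.e. s·k^α = (n + δ)·k.
Dividing both sides by k: k^(1−α) = s / (n + δ).
k^0.66 = 0.41 / (0.005 + 0.051) = 0.41 / 0.056 = 7.3214
k* = 7.3214^(1/0.66) ≈ 20.4170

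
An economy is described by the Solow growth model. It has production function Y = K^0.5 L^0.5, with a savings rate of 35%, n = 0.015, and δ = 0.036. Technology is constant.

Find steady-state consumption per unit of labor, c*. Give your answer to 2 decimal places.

c* = 4.46

At the steady state, Δk = 0, so s·k^α = (n + δ)·k.
Rearranging, k^(1−α) = s / (n + δ).
k^0.5 = 0.35 / (0.015 + 0.036) = 0.35 / 0.051 = 6.8627
k* = 6.8627^(1/0.5) ≈ 47.0967
y* = (k*)^α = 47.0967^0.5 ≈ 6.8627
c* = (1 − s)·y* = (1 − 0.35) × 6.8627 ≈ 4.4608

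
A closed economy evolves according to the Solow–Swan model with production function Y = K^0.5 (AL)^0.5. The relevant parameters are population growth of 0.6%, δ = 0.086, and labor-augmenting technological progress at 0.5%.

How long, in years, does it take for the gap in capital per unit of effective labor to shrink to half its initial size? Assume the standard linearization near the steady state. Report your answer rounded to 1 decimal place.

t_½ ≈ 14.3 years

Near the steady state the convergence rate is λ = (1 − α)(n + g + δ).
λ = (1 − 0.5) × 0.097 = 0.5 × 0.097 = 0.0485
Half-life = ln 2 / λ = 0.6931 / 0.0485 ≈ 14.29 years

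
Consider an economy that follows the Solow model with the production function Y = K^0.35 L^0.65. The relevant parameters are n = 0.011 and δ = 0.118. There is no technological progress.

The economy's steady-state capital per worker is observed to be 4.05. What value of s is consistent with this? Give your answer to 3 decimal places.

s ≈ 0.320

Steady state requires s·f(k) = (n + δ)·k, i.e. s·k^α = (n + δ)·k.
So s / (n + δ) = (k*)^(1−α) = 4.05^0.65 = 2.4823.
Therefore s = 2.4823 × (n + δ) = 2.4823 × 0.129 = 0.3202.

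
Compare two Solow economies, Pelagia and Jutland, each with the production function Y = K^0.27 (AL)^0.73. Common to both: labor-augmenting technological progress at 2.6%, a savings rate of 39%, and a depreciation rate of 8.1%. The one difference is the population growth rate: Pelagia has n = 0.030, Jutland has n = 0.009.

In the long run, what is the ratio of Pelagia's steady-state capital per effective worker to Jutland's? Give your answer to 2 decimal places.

Steady-state k* = [s/(n + g + δ)]^(1/(1−α)), so the ratio is [ (s_P/(n + g + δ)_P) / (s_J/(n + g + δ)_J) ]^1.3699.
s_P/(n + g + δ)_P = 0.39/0.137 = 2.8467; s_J/(n + g + δ)_J = 0.39/0.116 = 3.3621.
Ratio = (2.8467/3.3621)^1.3699 = 0.8467^1.3699 ≈ 0.7962

ratio ≈ 0.80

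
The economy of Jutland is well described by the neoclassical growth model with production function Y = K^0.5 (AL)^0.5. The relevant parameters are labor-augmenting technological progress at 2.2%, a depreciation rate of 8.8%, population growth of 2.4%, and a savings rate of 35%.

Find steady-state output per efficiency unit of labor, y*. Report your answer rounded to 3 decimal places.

y* ≈ 2.612

At the steady state, Δk = 0, so s·k^α = (n + g + δ)·k.
Rearranging, k^(1−α) = s / (n + g + δ).
k^0.5 = 0.35 / (0.024 + 0.022 + 0.088) = 0.35 / 0.134 = 2.6119
k* = 2.6119^(1/0.5) ≈ 6.8220
y* = (k*)^α = 6.8220^0.5 ≈ 2.6119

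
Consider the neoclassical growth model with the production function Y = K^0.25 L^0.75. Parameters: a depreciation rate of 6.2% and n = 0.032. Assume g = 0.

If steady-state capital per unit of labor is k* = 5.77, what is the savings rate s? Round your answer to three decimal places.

s ≈ 0.350

At the steady state, Δk = 0, so s·k^α = (n + δ)·k.
So s / (n + δ) = (k*)^(1−α) = 5.77^0.75 = 3.7229.
Therefore s = 3.7229 × (n + δ) = 3.7229 × 0.094 = 0.3500.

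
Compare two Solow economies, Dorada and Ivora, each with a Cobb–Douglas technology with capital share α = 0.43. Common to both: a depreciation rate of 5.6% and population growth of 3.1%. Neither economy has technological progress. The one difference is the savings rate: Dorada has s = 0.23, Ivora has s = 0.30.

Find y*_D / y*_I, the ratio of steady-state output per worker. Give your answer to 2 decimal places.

ratio ≈ 0.82

Steady-state y* = [s/(n + δ)]^(α/(1−α)), so the ratio is [ (s_D/(n + δ)_D) / (s_I/(n + δ)_I) ]^0.7544.
s_D/(n + δ)_D = 0.23/0.087 = 2.6437; s_I/(n + δ)_I = 0.30/0.087 = 3.4483.
Ratio = (2.6437/3.4483)^0.7544 = 0.7667^0.7544 ≈ 0.8184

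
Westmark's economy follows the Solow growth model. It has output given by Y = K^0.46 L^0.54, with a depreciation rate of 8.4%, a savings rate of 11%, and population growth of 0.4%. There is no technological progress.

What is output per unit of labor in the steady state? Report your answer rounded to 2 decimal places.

At the steady state, Δk = 0, so s·k^α = (n + δ)·k.
Rearranging, k^(1−α) = s / (n + δ).
k^0.54 = 0.11 / (0.004 + 0.084) = 0.11 / 0.088 = 1.2500
k* = 1.2500^(1/0.54) ≈ 1.5117
y* = (k*)^α = 1.5117^0.46 ≈ 1.2094

y* ≈ 1.21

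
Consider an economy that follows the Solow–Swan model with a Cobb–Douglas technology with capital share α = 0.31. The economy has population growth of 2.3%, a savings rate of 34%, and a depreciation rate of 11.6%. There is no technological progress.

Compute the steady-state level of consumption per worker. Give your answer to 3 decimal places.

Steady state requires s·f(k) = (n + δ)·k, i.e. s·k^α = (n + δ)·k.
Dividing both sides by k: k^(1−α) = s / (n + δ).
k^0.69 = 0.34 / (0.023 + 0.116) = 0.34 / 0.139 = 2.4460
k* = 2.4460^(1/0.69) ≈ 3.6558
y* = (k*)^α = 3.6558^0.31 ≈ 1.4946
c* = (1 − s)·y* = (1 − 0.34) × 1.4946 ≈ 0.9864

c* = 0.986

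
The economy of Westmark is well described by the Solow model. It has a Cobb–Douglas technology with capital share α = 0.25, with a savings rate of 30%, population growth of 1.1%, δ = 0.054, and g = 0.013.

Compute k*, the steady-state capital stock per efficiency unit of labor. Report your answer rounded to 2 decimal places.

k* = 6.03

In steady state, investment equals break-even investment: s·k^α = (n + g + δ)·k.
Dividing both sides by k: k^(1−α) = s / (n + g + δ).
k^0.75 = 0.30 / (0.011 + 0.013 + 0.054) = 0.30 / 0.078 = 3.8462
k* = 3.8462^(1/0.75) ≈ 6.0262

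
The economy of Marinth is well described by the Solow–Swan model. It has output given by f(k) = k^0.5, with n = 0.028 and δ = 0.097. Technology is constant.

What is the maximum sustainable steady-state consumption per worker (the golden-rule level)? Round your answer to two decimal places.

At the golden rule, f'(k) = n + δ, so α·k^(α−1) = n + δ and k_gold = (α/(n + δ))^(1/(1−α)).
k_gold = (0.5/0.125)^(1/0.5) = 4.0000^2 ≈ 16.0000
c_gold = f(k_gold) − (n + δ)·k_gold = 4.0000 − 0.125×16.0000 ≈ 2.0000

c_gold ≈ 2.00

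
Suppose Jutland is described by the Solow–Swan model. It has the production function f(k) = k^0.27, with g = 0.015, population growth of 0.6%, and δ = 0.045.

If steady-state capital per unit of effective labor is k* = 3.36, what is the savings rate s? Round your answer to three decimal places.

In steady state, investment equals break-even investment: s·k^α = (n + g + δ)·k.
So s / (n + g + δ) = (k*)^(1−α) = 3.36^0.73 = 2.4223.
Therefore s = 2.4223 × (n + g + δ) = 2.4223 × 0.066 = 0.1599.

s ≈ 0.160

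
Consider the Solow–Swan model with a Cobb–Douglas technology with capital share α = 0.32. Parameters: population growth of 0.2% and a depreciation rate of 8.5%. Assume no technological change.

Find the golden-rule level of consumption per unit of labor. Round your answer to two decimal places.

c_gold ≈ 1.26

At the golden rule, f'(k) = n + δ, so α·k^(α−1) = n + δ and k_gold = (α/(n + δ))^(1/(1−α)).
k_gold = (0.32/0.087)^(1/0.68) = 3.6782^1.4706 ≈ 6.7893
c_gold = f(k_gold) − (n + δ)·k_gold = 1.8458 − 0.087×6.7893 ≈ 1.2551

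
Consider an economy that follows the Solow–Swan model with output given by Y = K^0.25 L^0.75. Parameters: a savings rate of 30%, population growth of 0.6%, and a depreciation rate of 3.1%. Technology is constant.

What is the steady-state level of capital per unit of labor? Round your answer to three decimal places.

Steady state requires s·f(k) = (n + δ)·k, i.e. s·k^α = (n + δ)·k.
Dividing both sides by k: k^(1−α) = s / (n + δ).
k^0.75 = 0.30 / (0.006 + 0.031) = 0.30 / 0.037 = 8.1081
k* = 8.1081^(1/0.75) ≈ 16.2889

k* ≈ 16.289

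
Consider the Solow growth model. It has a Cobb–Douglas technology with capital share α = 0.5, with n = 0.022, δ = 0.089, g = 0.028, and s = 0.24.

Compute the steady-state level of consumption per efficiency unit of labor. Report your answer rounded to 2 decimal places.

c* ≈ 1.31

In steady state, investment equals break-even investment: s·k^α = (n + g + δ)·k.
Dividing both sides by k: k^(1−α) = s / (n + g + δ).
k^0.5 = 0.24 / (0.022 + 0.028 + 0.089) = 0.24 / 0.139 = 1.7266
k* = 1.7266^(1/0.5) ≈ 2.9811
y* = (k*)^α = 2.9811^0.5 ≈ 1.7266
c* = (1 − s)·y* = (1 − 0.24) × 1.7266 ≈ 1.3122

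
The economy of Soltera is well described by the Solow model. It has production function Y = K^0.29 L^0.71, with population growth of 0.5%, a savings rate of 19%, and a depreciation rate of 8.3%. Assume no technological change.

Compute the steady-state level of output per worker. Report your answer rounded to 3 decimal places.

In steady state, investment equals break-even investment: s·k^α = (n + δ)·k.
Dividing both sides by k: k^(1−α) = s / (n + δ).
k^0.71 = 0.19 / (0.005 + 0.083) = 0.19 / 0.088 = 2.1591
k* = 2.1591^(1/0.71) ≈ 2.9567
y* = (k*)^α = 2.9567^0.29 ≈ 1.3694

y* ≈ 1.369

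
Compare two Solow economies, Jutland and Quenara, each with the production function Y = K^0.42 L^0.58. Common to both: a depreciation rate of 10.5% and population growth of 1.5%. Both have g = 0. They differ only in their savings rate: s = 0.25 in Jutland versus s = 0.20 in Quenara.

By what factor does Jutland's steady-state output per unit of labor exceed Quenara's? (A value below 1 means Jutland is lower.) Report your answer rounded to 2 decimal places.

y*_J / y*_Q ≈ 1.18

Steady-state y* = [s/(n + δ)]^(α/(1−α)), so the ratio is [ (s_J/(n + δ)_J) / (s_Q/(n + δ)_Q) ]^0.7241.
s_J/(n + δ)_J = 0.25/0.120 = 2.0833; s_Q/(n + δ)_Q = 0.20/0.120 = 1.6667.
Ratio = (2.0833/1.6667)^0.7241 = 1.2500^0.7241 ≈ 1.1754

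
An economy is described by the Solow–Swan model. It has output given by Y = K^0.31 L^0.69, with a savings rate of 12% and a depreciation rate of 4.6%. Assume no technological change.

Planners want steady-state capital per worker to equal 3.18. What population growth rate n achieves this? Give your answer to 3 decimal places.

n ≈ 0.008

At the steady state, Δk = 0, so s·k^α = (n + δ)·k.
So s / (n + δ) = (k*)^(1−α) = 3.18^0.69 = 2.2216.
Therefore n + δ = s / 2.2216 = 0.12 / 2.2216 = 0.0540, so n = 0.0540 − 0.046 = 0.0080.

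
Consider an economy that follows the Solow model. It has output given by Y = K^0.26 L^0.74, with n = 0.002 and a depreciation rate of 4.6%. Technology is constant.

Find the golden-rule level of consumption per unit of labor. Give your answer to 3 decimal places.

At the golden rule, f'(k) = n + δ, so α·k^(α−1) = n + δ and k_gold = (α/(n + δ))^(1/(1−α)).
k_gold = (0.26/0.048)^(1/0.74) = 5.4167^1.3514 ≈ 9.8077
c_gold = f(k_gold) − (n + δ)·k_gold = 1.8105 − 0.048×9.8077 ≈ 1.3397

c_gold ≈ 1.340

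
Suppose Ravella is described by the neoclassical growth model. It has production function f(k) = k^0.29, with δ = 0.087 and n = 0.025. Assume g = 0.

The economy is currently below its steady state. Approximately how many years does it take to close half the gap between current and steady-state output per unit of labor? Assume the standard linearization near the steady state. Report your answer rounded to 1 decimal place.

Near the steady state the convergence rate is λ = (1 − α)(n + δ).
λ = (1 − 0.29) × 0.112 = 0.71 × 0.112 = 0.07952
Half-life = ln 2 / λ = 0.6931 / 0.07952 ≈ 8.72 years

about 8.7 years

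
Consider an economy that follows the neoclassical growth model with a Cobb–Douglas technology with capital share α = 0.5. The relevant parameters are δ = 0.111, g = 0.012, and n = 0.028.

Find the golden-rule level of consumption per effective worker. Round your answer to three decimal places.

At the golden rule, f'(k) = n + g + δ, so α·k^(α−1) = n + g + δ and k_gold = (α/(n + g + δ))^(1/(1−α)).
k_gold = (0.5/0.151)^(1/0.5) = 3.3113^2 ≈ 10.9647
c_gold = f(k_gold) − (n + g + δ)·k_gold = 3.3113 − 0.151×10.9647 ≈ 1.6556

c_gold ≈ 1.656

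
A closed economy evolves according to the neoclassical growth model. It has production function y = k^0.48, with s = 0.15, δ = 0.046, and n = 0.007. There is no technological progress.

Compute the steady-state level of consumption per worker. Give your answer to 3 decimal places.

c* ≈ 2.221

In steady state, investment equals break-even investment: s·k^α = (n + δ)·k.
Dividing both sides by k: k^(1−α) = s / (n + δ).
k^0.52 = 0.15 / (0.007 + 0.046) = 0.15 / 0.053 = 2.8302
k* = 2.8302^(1/0.52) ≈ 7.3940
y* = (k*)^α = 7.3940^0.48 ≈ 2.6125
c* = (1 − s)·y* = (1 − 0.15) × 2.6125 ≈ 2.2206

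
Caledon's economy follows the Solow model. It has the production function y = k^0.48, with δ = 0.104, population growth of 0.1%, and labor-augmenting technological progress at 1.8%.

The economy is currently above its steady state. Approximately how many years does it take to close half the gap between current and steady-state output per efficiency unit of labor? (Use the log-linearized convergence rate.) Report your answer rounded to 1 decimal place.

half-life ≈ 10.8 years

Near the steady state the convergence rate is λ = (1 − α)(n + g + δ).
λ = (1 − 0.48) × 0.123 = 0.52 × 0.123 = 0.06396
Half-life = ln 2 / λ = 0.6931 / 0.06396 ≈ 10.84 years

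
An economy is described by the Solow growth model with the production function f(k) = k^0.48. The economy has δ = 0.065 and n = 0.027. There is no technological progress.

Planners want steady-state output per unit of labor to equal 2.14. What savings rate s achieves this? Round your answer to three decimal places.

s ≈ 0.210

At the steady state, Δk = 0, so s·k^α = (n + δ)·k.
Since y* = [s/(n + δ)]^(α/(1−α)), we have s/(n + δ) = (y*)^((1−α)/α) = 2.14^1.0833 = 2.2800.
Therefore s = 2.2800 × (n + δ) = 2.2800 × 0.092 = 0.2098.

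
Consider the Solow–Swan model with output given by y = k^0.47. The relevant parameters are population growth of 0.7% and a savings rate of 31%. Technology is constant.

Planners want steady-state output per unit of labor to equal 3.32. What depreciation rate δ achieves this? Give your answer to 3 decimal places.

δ ≈ 0.073

At the steady state, Δk = 0, so s·k^α = (n + δ)·k.
Since y* = [s/(n + δ)]^(α/(1−α)), we have s/(n + δ) = (y*)^((1−α)/α) = 3.32^1.1277 = 3.8698.
Therefore n + δ = s / 3.8698 = 0.31 / 3.8698 = 0.0801, so δ = 0.0801 − 0.007 = 0.0731.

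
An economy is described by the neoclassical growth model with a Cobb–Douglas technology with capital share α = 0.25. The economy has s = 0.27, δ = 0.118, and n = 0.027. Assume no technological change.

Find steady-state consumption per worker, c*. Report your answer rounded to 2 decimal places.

In steady state, investment equals break-even investment: s·k^α = (n + δ)·k.
Dividing both sides by k: k^(1−α) = s / (n + δ).
k^0.75 = 0.27 / (0.027 + 0.118) = 0.27 / 0.145 = 1.8621
k* = 1.8621^(1/0.75) ≈ 2.2909
y* = (k*)^α = 2.2909^0.25 ≈ 1.2303
c* = (1 − s)·y* = (1 − 0.27) × 1.2303 ≈ 0.8981

c* = 0.90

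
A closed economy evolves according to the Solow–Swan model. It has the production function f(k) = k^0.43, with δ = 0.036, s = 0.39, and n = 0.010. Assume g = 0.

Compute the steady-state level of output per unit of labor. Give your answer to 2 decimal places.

y* ≈ 5.02

In steady state, investment equals break-even investment: s·k^α = (n + δ)·k.
Rearranging, k^(1−α) = s / (n + δ).
k^0.57 = 0.39 / (0.010 + 0.036) = 0.39 / 0.046 = 8.4783
k* = 8.4783^(1/0.57) ≈ 42.5218
y* = (k*)^α = 42.5218^0.43 ≈ 5.0154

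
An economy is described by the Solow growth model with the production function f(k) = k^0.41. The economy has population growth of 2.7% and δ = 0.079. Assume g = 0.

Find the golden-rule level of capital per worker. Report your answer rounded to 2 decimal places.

k_gold ≈ 9.90

The golden rule sets f'(k) = n + δ, i.e. α·k^(α−1) = n + δ.
So k^(1−α) = α / (n + δ) = 0.41 / 0.106 = 3.8679.
k_gold = 3.8679^(1/0.59) ≈ 9.9020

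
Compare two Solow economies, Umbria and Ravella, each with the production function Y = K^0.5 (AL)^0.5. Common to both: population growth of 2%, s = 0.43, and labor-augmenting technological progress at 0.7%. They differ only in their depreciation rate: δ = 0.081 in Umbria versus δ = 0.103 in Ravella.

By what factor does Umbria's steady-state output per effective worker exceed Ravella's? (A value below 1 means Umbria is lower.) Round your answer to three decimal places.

ratio ≈ 1.204

Steady-state y* = [s/(n + g + δ)]^(α/(1−α)), so the ratio is [ (s_U/(n + g + δ)_U) / (s_R/(n + g + δ)_R) ]^1.
s_U/(n + g + δ)_U = 0.43/0.108 = 3.9815; s_R/(n + g + δ)_R = 0.43/0.130 = 3.3077.
Ratio = (3.9815/3.3077)^1 = 1.2037^1 ≈ 1.2037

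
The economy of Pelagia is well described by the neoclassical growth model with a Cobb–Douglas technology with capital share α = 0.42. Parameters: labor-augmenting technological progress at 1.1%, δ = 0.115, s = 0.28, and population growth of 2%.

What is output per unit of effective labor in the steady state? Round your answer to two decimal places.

In steady state, investment equals break-even investment: s·k^α = (n + g + δ)·k.
Rearranging, k^(1−α) = s / (n + g + δ).
k^0.58 = 0.28 / (0.020 + 0.011 + 0.115) = 0.28 / 0.146 = 1.9178
k* = 1.9178^(1/0.58) ≈ 3.0732
y* = (k*)^α = 3.0732^0.42 ≈ 1.6025

y* ≈ 1.60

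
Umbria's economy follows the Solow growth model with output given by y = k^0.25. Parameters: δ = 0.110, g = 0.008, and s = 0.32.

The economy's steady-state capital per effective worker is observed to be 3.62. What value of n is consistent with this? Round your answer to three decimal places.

n ≈ 0.004

In steady state, investment equals break-even investment: s·k^α = (n + g + δ)·k.
So s / (n + g + δ) = (k*)^(1−α) = 3.62^0.75 = 2.6244.
Therefore n + g + δ = s / 2.6244 = 0.32 / 2.6244 = 0.1219, so n = 0.1219 − 0.118 = 0.0039.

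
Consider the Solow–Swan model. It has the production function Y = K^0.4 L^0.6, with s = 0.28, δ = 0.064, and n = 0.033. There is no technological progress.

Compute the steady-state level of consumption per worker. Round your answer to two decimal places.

At the steady state, Δk = 0, so s·k^α = (n + δ)·k.
Dividing both sides by k: k^(1−α) = s / (n + δ).
k^0.6 = 0.28 / (0.033 + 0.064) = 0.28 / 0.097 = 2.8866
k* = 2.8866^(1/0.6) ≈ 5.8521
y* = (k*)^α = 5.8521^0.4 ≈ 2.0273
c* = (1 − s)·y* = (1 − 0.28) × 2.0273 ≈ 1.4597

c* ≈ 1.46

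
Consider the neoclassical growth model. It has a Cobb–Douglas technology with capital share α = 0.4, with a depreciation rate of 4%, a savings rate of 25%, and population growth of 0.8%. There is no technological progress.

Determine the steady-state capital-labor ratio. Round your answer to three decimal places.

k* = 15.649

In steady state, investment equals break-even investment: s·k^α = (n + δ)·k.
Dividing both sides by k: k^(1−α) = s / (n + δ).
k^0.6 = 0.25 / (0.008 + 0.040) = 0.25 / 0.048 = 5.2083
k* = 5.2083^(1/0.6) ≈ 15.6492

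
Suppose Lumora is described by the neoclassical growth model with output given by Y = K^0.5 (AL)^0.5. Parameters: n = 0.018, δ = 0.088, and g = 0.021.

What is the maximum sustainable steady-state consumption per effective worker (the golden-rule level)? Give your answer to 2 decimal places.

At the golden rule, f'(k) = n + g + δ, so α·k^(α−1) = n + g + δ and k_gold = (α/(n + g + δ))^(1/(1−α)).
k_gold = (0.5/0.127)^(1/0.5) = 3.9370^2 ≈ 15.5000
c_gold = f(k_gold) − (n + g + δ)·k_gold = 3.9370 − 0.127×15.5000 ≈ 1.9685

c_gold ≈ 1.97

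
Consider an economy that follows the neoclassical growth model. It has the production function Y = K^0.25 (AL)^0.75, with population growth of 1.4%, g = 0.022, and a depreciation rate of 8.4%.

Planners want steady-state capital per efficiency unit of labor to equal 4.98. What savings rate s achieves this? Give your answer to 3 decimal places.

s ≈ 0.400

At the steady state, Δk = 0, so s·k^α = (n + g + δ)·k.
So s / (n + g + δ) = (k*)^(1−α) = 4.98^0.75 = 3.3337.
Therefore s = 3.3337 × (n + g + δ) = 3.3337 × 0.120 = 0.4000.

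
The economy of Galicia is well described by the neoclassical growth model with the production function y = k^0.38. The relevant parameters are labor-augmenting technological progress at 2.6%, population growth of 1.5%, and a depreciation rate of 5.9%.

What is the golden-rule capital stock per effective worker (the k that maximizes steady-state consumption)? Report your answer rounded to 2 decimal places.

The golden rule sets f'(k) = n + g + δ, i.e. α·k^(α−1) = n + g + δ.
So k^(1−α) = α / (n + g + δ) = 0.38 / 0.100 = 3.8000.
k_gold = 3.8000^(1/0.62) ≈ 8.6126

k_gold ≈ 8.61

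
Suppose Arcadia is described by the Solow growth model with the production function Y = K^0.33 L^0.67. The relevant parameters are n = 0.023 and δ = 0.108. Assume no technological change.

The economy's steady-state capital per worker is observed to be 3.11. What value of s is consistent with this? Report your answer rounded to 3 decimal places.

s ≈ 0.280

In steady state, investment equals break-even investment: s·k^α = (n + δ)·k.
So s / (n + δ) = (k*)^(1−α) = 3.11^0.67 = 2.1387.
Therefore s = 2.1387 × (n + δ) = 2.1387 × 0.131 = 0.2802.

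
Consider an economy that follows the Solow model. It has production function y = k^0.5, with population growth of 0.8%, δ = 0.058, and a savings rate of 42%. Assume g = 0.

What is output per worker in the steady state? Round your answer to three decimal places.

At the steady state, Δk = 0, so s·k^α = (n + δ)·k.
Dividing both sides by k: k^(1−α) = s / (n + δ).
k^0.5 = 0.42 / (0.008 + 0.058) = 0.42 / 0.066 = 6.3636
k* = 6.3636^(1/0.5) ≈ 40.4954
y* = (k*)^α = 40.4954^0.5 ≈ 6.3636

y* = 6.364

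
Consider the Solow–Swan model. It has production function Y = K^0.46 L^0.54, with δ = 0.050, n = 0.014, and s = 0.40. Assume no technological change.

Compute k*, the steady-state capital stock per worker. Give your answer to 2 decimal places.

At the steady state, Δk = 0, so s·k^α = (n + δ)·k.
Rearranging, k^(1−α) = s / (n + δ).
k^0.54 = 0.40 / (0.014 + 0.050) = 0.40 / 0.064 = 6.2500
k* = 6.2500^(1/0.54) ≈ 29.7750

k* = 29.78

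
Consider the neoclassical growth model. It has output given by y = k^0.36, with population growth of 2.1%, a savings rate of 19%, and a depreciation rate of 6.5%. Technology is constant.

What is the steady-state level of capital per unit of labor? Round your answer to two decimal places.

k* = 3.45

In steady state, investment equals break-even investment: s·k^α = (n + δ)·k.
Rearranging, k^(1−α) = s / (n + δ).
k^0.64 = 0.19 / (0.021 + 0.065) = 0.19 / 0.086 = 2.2093
k* = 2.2093^(1/0.64) ≈ 3.4506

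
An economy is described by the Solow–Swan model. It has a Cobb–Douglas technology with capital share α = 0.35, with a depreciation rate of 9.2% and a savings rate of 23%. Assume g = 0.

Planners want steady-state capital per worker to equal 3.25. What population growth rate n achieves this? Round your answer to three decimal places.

n ≈ 0.015

In steady state, investment equals break-even investment: s·k^α = (n + δ)·k.
So s / (n + δ) = (k*)^(1−α) = 3.25^0.65 = 2.1514.
Therefore n + δ = s / 2.1514 = 0.23 / 2.1514 = 0.1069, so n = 0.1069 − 0.092 = 0.0149.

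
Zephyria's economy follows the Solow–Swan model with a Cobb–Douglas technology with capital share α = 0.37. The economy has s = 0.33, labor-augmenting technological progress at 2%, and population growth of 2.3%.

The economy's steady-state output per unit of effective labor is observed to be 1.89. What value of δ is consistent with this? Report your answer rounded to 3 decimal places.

At the steady state, Δk = 0, so s·k^α = (n + g + δ)·k.
Since y* = [s/(n + g + δ)]^(α/(1−α)), we have s/(n + g + δ) = (y*)^((1−α)/α) = 1.89^1.7027 = 2.9562.
Therefore n + g + δ = s / 2.9562 = 0.33 / 2.9562 = 0.1116, so δ = 0.1116 − 0.043 = 0.0686.

δ ≈ 0.069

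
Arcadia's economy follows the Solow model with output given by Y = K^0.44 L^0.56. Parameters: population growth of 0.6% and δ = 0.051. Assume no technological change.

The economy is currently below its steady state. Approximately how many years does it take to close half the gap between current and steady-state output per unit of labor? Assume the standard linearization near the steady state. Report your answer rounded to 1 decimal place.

Near the steady state the convergence rate is λ = (1 − α)(n + δ).
λ = (1 − 0.44) × 0.057 = 0.56 × 0.057 = 0.03192
Half-life = ln 2 / λ = 0.6931 / 0.03192 ≈ 21.71 years

t_½ ≈ 21.7 years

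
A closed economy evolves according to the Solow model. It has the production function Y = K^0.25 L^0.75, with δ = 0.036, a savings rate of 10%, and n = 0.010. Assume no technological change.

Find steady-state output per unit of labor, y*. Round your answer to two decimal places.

At the steady state, Δk = 0, so s·k^α = (n + δ)·k.
Rearranging, k^(1−α) = s / (n + δ).
k^0.75 = 0.10 / (0.010 + 0.036) = 0.10 / 0.046 = 2.1739
k* = 2.1739^(1/0.75) ≈ 2.8161
y* = (k*)^α = 2.8161^0.25 ≈ 1.2954

y* = 1.30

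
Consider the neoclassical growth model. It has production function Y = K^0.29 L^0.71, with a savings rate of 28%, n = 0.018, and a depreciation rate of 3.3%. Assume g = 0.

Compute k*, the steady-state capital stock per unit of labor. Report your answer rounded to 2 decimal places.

In steady state, investment equals break-even investment: s·k^α = (n + δ)·k.
Dividing both sides by k: k^(1−α) = s / (n + δ).
k^0.71 = 0.28 / (0.018 + 0.033) = 0.28 / 0.051 = 5.4902
k* = 5.4902^(1/0.71) ≈ 11.0071

k* = 11.01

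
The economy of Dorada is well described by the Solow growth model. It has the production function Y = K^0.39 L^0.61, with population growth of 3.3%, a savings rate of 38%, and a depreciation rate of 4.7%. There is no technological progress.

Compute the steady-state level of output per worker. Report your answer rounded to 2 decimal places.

y* = 2.71

At the steady state, Δk = 0, so s·k^α = (n + δ)·k.
Rearranging, k^(1−α) = s / (n + δ).
k^0.61 = 0.38 / (0.033 + 0.047) = 0.38 / 0.080 = 4.7500
k* = 4.7500^(1/0.61) ≈ 12.8627
y* = (k*)^α = 12.8627^0.39 ≈ 2.7079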